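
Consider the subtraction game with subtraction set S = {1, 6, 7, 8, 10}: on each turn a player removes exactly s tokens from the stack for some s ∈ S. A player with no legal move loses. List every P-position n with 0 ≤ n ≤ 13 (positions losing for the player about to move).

0, 2, 4, 13

G(0) = 0
G(1) = mex{0} = 1
G(2) = mex{1} = 0
G(3) = mex{0} = 1
G(4) = mex{1} = 0
G(5) = mex{0} = 1
G(6) = mex{1,0} = 2
G(7) = mex{2,1,0} = 3
G(8) = mex{3,0,1,0} = 2
G(9) = mex{2,1,0,1} = 3
G(10) = mex{3,0,1,0,0} = 2
G(11) = mex{2,1,0,1,1} = 3
G(12) = mex{3,2,1,0,0} = 4
G(13) = mex{4,3,2,1,1} = 0
P-positions are exactly the n with G(n) = 0.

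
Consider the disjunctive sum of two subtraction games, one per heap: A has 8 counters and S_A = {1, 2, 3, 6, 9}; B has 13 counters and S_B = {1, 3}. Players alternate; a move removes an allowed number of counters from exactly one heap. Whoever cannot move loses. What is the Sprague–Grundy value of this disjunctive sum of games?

Heap A, S = {1, 2, 3, 6, 9}:
G(0) = 0
G(1) = mex{0} = 1
G(2) = mex{1,0} = 2
G(3) = mex{2,1,0} = 3
G(4) = mex{3,2,1} = 0
G(5) = mex{0,3,2} = 1
G(6) = mex{1,0,3,0} = 2
G(7) = mex{2,1,0,1} = 3
G(8) = mex{3,2,1,2} = 0
G_A(8) = 0.
Heap B, S = {1, 3}:
n :  0  1  2  3  4  5  6  7  8  9 10 11 12 13
G :  0  1  0  1  0  1  0  1  0  1  0  1  0  1
G_B(13) = 1.
Combined Grundy value = 0 ⊕ 1 = 1.

1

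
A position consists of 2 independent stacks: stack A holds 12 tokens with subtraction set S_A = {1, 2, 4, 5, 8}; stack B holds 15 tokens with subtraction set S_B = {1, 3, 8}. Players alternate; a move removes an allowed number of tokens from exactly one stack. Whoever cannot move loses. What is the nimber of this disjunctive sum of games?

Stack A, S = {1, 2, 4, 5, 8}:
G(0) = 0
G(1) = mex{0} = 1
G(2) = mex{1,0} = 2
G(3) = mex{2,1} = 0
G(4) = mex{0,2,0} = 1
G(5) = mex{1,0,1,0} = 2
G(6) = mex{2,1,2,1} = 0
G(7) = mex{0,2,0,2} = 1
G(8) = mex{1,0,1,0,0} = 2
G(9) = mex{2,1,2,1,1} = 0
G(10) = mex{0,2,0,2,2} = 1
G(11) = mex{1,0,1,0,0} = 2
G(12) = mex{2,1,2,1,1} = 0
G_A(12) = 0.
Stack B, S = {1, 3, 8}:
G(0) = 0
G(1) = mex{0} = 1
G(2) = mex{1} = 0
G(3) = mex{0,0} = 1
G(4) = mex{1,1} = 0
G(5) = mex{0,0} = 1
G(6) = mex{1,1} = 0
G(7) = mex{0,0} = 1
G(8) = mex{1,1,0} = 2
G(9) = mex{2,0,1} = 3
G(10) = mex{3,1,0} = 2
G(11) = mex{2,2,1} = 0
G(12) = mex{0,3,0} = 1
G(13) = mex{1,2,1} = 0
G(14) = mex{0,0,0} = 1
G(15) = mex{1,1,1} = 0
G_B(15) = 0.
Combined Grundy value = 0 ⊕ 0 = 0.

0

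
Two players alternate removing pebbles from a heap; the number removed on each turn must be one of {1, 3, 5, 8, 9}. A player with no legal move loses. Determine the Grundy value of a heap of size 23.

1

G(0) = 0
G(1) = mex{0} = 1
G(2) = mex{1} = 0
G(3) = mex{0,0} = 1
G(4) = mex{1,1} = 0
G(5) = mex{0,0,0} = 1
G(6) = mex{1,1,1} = 0
G(7) = mex{0,0,0} = 1
G(8) = mex{1,1,1,0} = 2
G(9) = mex{2,0,0,1,0} = 3
G(10) = mex{3,1,1,0,1} = 2
G(11) = mex{2,2,0,1,0} = 3
G(12) = mex{3,3,1,0,1} = 2
G(13) = mex{2,2,2,1,0} = 3
G(14) = mex{3,3,3,0,1} = 2
G(15) = mex{2,2,2,1,0} = 3
G(16) = mex{3,3,3,2,1} = 0
G(17) = mex{0,2,2,3,2} = 1
G(18) = mex{1,3,3,2,3} = 0
G(19) = mex{0,0,2,3,2} = 1
G(20) = mex{1,1,3,2,3} = 0
G(21) = mex{0,0,0,3,2} = 1
G(22) = mex{1,1,1,2,3} = 0
G(23) = mex{0,0,0,3,2} = 1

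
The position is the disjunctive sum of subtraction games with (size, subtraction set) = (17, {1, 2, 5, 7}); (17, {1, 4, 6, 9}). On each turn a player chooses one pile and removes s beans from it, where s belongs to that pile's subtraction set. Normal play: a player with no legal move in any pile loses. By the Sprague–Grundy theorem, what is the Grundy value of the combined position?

2

Pile A, S = {1, 2, 5, 7}:
G(0) = 0
G(1) = mex{0} = 1
G(2) = mex{1,0} = 2
G(3) = mex{2,1} = 0
G(4) = mex{0,2} = 1
G(5) = mex{1,0,0} = 2
G(6) = mex{2,1,1} = 0
G(7) = mex{0,2,2,0} = 1
G(8) = mex{1,0,0,1} = 2
G(9) = mex{2,1,1,2} = 0
G(10) = mex{0,2,2,0} = 1
G(11) = mex{1,0,0,1} = 2
G(12) = mex{2,1,1,2} = 0
G(13) = mex{0,2,2,0} = 1
G(14) = mex{1,0,0,1} = 2
G(15) = mex{2,1,1,2} = 0
G(16) = mex{0,2,2,0} = 1
G(17) = mex{1,0,0,1} = 2
G_A(17) = 2.
Pile B, S = {1, 4, 6, 9}:
G(0) = 0
G(1) = mex{0} = 1
G(2) = mex{1} = 0
G(3) = mex{0} = 1
G(4) = mex{1,0} = 2
G(5) = mex{2,1} = 0
G(6) = mex{0,0,0} = 1
G(7) = mex{1,1,1} = 0
G(8) = mex{0,2,0} = 1
G(9) = mex{1,0,1,0} = 2
G(10) = mex{2,1,2,1} = 0
G(11) = mex{0,0,0,0} = 1
G(12) = mex{1,1,1,1} = 0
G(13) = mex{0,2,0,2} = 1
G(14) = mex{1,0,1,0} = 2
G(15) = mex{2,1,2,1} = 0
G(16) = mex{0,0,0,0} = 1
G(17) = mex{1,1,1,1} = 0
G_B(17) = 0.
Combined Grundy value = 2 ⊕ 0 = 2.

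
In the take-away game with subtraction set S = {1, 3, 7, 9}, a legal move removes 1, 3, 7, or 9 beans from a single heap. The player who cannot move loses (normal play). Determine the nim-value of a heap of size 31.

1

G(0) = 0
G(1) = mex{0} = 1
G(2) = mex{1} = 0
G(3) = mex{0,0} = 1
G(4) = mex{1,1} = 0
G(5) = mex{0,0} = 1
G(6) = mex{1,1} = 0
G(7) = mex{0,0,0} = 1
G(8) = mex{1,1,1} = 0
G(9) = mex{0,0,0,0} = 1
G(10) = mex{1,1,1,1} = 0
G(11) = mex{0,0,0,0} = 1
G(12) = mex{1,1,1,1} = 0
G(13) = mex{0,0,0,0} = 1
G(14) = mex{1,1,1,1} = 0
G(15) = mex{0,0,0,0} = 1
G(16) = mex{1,1,1,1} = 0
G(17) = mex{0,0,0,0} = 1
G(18) = mex{1,1,1,1} = 0
G(19) = mex{0,0,0,0} = 1
G(20) = mex{1,1,1,1} = 0
G(21) = mex{0,0,0,0} = 1
G(22) = mex{1,1,1,1} = 0
G(23) = mex{0,0,0,0} = 1
G(24) = mex{1,1,1,1} = 0
G(25) = mex{0,0,0,0} = 1
G(26) = mex{1,1,1,1} = 0
G(27) = mex{0,0,0,0} = 1
G(28) = mex{1,1,1,1} = 0
G(29) = mex{0,0,0,0} = 1
G(30) = mex{1,1,1,1} = 0
G(31) = mex{0,0,0,0} = 1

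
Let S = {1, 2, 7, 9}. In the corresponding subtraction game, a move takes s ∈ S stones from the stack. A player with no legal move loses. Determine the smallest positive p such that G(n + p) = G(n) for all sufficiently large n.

11

G(0) = 0
G(1) = mex{0} = 1
G(2) = mex{1,0} = 2
G(3) = mex{2,1} = 0
G(4) = mex{0,2} = 1
G(5) = mex{1,0} = 2
G(6) = mex{2,1} = 0
G(7) = mex{0,2,0} = 1
G(8) = mex{1,0,1} = 2
G(9) = mex{2,1,2,0} = 3
G(10) = mex{3,2,0,1} = 4
G(11) = mex{4,3,1,2} = 0
G(12) = mex{0,4,2,0} = 1
G(13) = mex{1,0,0,1} = 2
G(14) = mex{2,1,1,2} = 0
G(15) = mex{0,2,2,0} = 1
G(16) = mex{1,0,3,1} = 2
G(17) = mex{2,1,4,2} = 0
G(18) = mex{0,2,0,3} = 1
G(19) = mex{1,0,1,4} = 2
G(20) = mex{2,1,2,0} = 3
G(21) = mex{3,2,0,1} = 4
G(22) = mex{4,3,1,2} = 0
G(23) = mex{0,4,2,0} = 1
G(n+11) = G(n) holds for n = 0,…,8 (a full window of length max(S) = 9), so the sequence is purely periodic with period 11.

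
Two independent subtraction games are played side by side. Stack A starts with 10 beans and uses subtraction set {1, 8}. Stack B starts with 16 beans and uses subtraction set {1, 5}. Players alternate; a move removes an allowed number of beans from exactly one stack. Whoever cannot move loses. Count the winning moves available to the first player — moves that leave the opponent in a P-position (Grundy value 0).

Stack A, S = {1, 8}:
G(0) = 0
G(1) = mex{0} = 1
G(2) = mex{1} = 0
G(3) = mex{0} = 1
G(4) = mex{1} = 0
G(5) = mex{0} = 1
G(6) = mex{1} = 0
G(7) = mex{0} = 1
G(8) = mex{1,0} = 2
G(9) = mex{2,1} = 0
G(10) = mex{0,0} = 1
G_A(10) = 1.
Stack B, S = {1, 5}:
n :  0  1  2  3  4  5  6  7  8  9 10 11 12 13 14 15 16
G :  0  1  0  1  0  1  0  1  0  1  0  1  0  1  0  1  0
G_B(16) = 0.
Combined Grundy value = 1 ⊕ 0 = 1.
A winning move leaves total XOR = 0, i.e. changes one component's Grundy value g to g ⊕ X where X is the current total.
Stack A: need g' = 1⊕1 = 0. Options: 10−1→G=0, 10−8→G=0. Hits: 2.
Stack B: need g' = 0⊕1 = 1. Options: 16−1→G=1, 16−5→G=1. Hits: 2.

4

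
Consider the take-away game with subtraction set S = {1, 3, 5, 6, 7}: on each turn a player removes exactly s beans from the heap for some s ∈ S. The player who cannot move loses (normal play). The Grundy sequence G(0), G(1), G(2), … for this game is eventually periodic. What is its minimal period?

12

G(0) = 0
G(1) = mex{0} = 1
G(2) = mex{1} = 0
G(3) = mex{0,0} = 1
G(4) = mex{1,1} = 0
G(5) = mex{0,0,0} = 1
G(6) = mex{1,1,1,0} = 2
G(7) = mex{2,0,0,1,0} = 3
G(8) = mex{3,1,1,0,1} = 2
G(9) = mex{2,2,0,1,0} = 3
G(10) = mex{3,3,1,0,1} = 2
G(11) = mex{2,2,2,1,0} = 3
G(12) = mex{3,3,3,2,1} = 0
G(13) = mex{0,2,2,3,2} = 1
G(14) = mex{1,3,3,2,3} = 0
G(15) = mex{0,0,2,3,2} = 1
G(16) = mex{1,1,3,2,3} = 0
G(17) = mex{0,0,0,3,2} = 1
G(18) = mex{1,1,1,0,3} = 2
G(19) = mex{2,0,0,1,0} = 3
G(20) = mex{3,1,1,0,1} = 2
G(21) = mex{2,2,0,1,0} = 3
G(22) = mex{3,3,1,0,1} = 2
G(23) = mex{2,2,2,1,0} = 3
G(24) = mex{3,3,3,2,1} = 0
G(25) = mex{0,2,2,3,2} = 1
G(n+12) = G(n) holds for n = 0,…,6 (a full window of length max(S) = 7), so the sequence is purely periodic with period 12.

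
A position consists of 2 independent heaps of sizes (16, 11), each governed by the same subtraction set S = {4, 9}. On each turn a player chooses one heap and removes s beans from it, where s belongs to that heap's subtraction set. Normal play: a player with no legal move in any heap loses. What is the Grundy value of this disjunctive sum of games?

2

All heaps use S = {4, 9}:
n :  0  1  2  3  4  5  6  7  8  9 10 11 12 13 14 15 16
G :  0  0  0  0  1  1  1  1  0  2  2  2  1  0  0  0  0
Heap A: G(16) = 0.
Heap B: G(11) = 2.
Combined Grundy value = 0 ⊕ 2 = 2.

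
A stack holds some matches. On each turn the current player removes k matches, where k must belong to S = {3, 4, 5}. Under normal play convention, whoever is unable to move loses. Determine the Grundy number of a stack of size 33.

0

n :  0  1  2  3  4  5  6  7  8  9 10 11 12 13 14 15 16 17 18 19 20 21 22 23 24 25 26 27 28 29 30 31 32 33
G :  0  0  0  1  1  1  2  2  0  0  0  1  1  1  2  2  0  0  0  1  1  1  2  2  0  0  0  1  1  1  2  2  0  0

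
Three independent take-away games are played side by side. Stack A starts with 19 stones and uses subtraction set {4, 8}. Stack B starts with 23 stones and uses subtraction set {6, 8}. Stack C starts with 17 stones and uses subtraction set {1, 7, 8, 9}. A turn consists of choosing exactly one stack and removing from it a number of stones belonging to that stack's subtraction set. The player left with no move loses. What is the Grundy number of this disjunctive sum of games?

Stack A, S = {4, 8}:
G(0) = 0
G(1) = mex{} = 0
G(2) = mex{} = 0
G(3) = mex{} = 0
G(4) = mex{0} = 1
G(5) = mex{0} = 1
G(6) = mex{0} = 1
G(7) = mex{0} = 1
G(8) = mex{1,0} = 2
G(9) = mex{1,0} = 2
G(10) = mex{1,0} = 2
G(11) = mex{1,0} = 2
G(12) = mex{2,1} = 0
G(13) = mex{2,1} = 0
G(14) = mex{2,1} = 0
G(15) = mex{2,1} = 0
G(16) = mex{0,2} = 1
G(17) = mex{0,2} = 1
G(18) = mex{0,2} = 1
G(19) = mex{0,2} = 1
G_A(19) = 1.
Stack B, S = {6, 8}:
G(0) = 0
G(1) = mex{} = 0
G(2) = mex{} = 0
G(3) = mex{} = 0
G(4) = mex{} = 0
G(5) = mex{} = 0
G(6) = mex{0} = 1
G(7) = mex{0} = 1
G(8) = mex{0,0} = 1
G(9) = mex{0,0} = 1
G(10) = mex{0,0} = 1
G(11) = mex{0,0} = 1
G(12) = mex{1,0} = 2
G(13) = mex{1,0} = 2
G(14) = mex{1,1} = 0
G(15) = mex{1,1} = 0
G(16) = mex{1,1} = 0
G(17) = mex{1,1} = 0
G(18) = mex{2,1} = 0
G(19) = mex{2,1} = 0
G(20) = mex{0,2} = 1
G(21) = mex{0,2} = 1
G(22) = mex{0,0} = 1
G(23) = mex{0,0} = 1
G_B(23) = 1.
Stack C, S = {1, 7, 8, 9}:
n :  0  1  2  3  4  5  6  7  8  9 10 11 12 13 14 15 16 17
G :  0  1  0  1  0  1  0  1  2  3  2  3  2  3  2  3  0  1
G_C(17) = 1.
Combined Grundy value = 1 ⊕ 1 ⊕ 1 = 1.

1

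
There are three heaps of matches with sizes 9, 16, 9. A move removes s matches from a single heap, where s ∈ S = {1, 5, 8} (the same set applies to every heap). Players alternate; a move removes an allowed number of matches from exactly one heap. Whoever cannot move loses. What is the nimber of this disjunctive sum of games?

1

All heaps use S = {1, 5, 8}:
G(0) = 0
G(1) = mex{0} = 1
G(2) = mex{1} = 0
G(3) = mex{0} = 1
G(4) = mex{1} = 0
G(5) = mex{0,0} = 1
G(6) = mex{1,1} = 0
G(7) = mex{0,0} = 1
G(8) = mex{1,1,0} = 2
G(9) = mex{2,0,1} = 3
G(10) = mex{3,1,0} = 2
G(11) = mex{2,0,1} = 3
G(12) = mex{3,1,0} = 2
G(13) = mex{2,2,1} = 0
G(14) = mex{0,3,0} = 1
G(15) = mex{1,2,1} = 0
G(16) = mex{0,3,2} = 1
Heap A: G(9) = 3.
Heap B: G(16) = 1.
Heap C: G(9) = 3.
Combined Grundy value = 3 ⊕ 1 ⊕ 3 = 1.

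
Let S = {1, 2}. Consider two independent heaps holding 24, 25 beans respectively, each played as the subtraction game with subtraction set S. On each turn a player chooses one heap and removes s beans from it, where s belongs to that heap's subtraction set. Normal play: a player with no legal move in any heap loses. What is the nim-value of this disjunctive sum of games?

All heaps use S = {1, 2}:
n :  0  1  2  3  4  5  6  7  8  9 10 11 12 13 14 15 16 17 18 19 20 21 22 23 24 25
G :  0  1  2  0  1  2  0  1  2  0  1  2  0  1  2  0  1  2  0  1  2  0  1  2  0  1
Heap A: G(24) = 0.
Heap B: G(25) = 1.
Combined Grundy value = 0 ⊕ 1 = 1.

1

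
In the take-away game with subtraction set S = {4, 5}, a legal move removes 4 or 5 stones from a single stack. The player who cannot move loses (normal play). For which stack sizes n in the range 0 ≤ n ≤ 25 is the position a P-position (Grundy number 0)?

0, 1, 2, 3, 9, 10, 11, 12, 18, 19, 20, 21

G(0) = 0
G(1) = mex{} = 0
G(2) = mex{} = 0
G(3) = mex{} = 0
G(4) = mex{0} = 1
G(5) = mex{0,0} = 1
G(6) = mex{0,0} = 1
G(7) = mex{0,0} = 1
G(8) = mex{1,0} = 2
G(9) = mex{1,1} = 0
G(10) = mex{1,1} = 0
G(11) = mex{1,1} = 0
G(12) = mex{2,1} = 0
G(13) = mex{0,2} = 1
G(14) = mex{0,0} = 1
G(15) = mex{0,0} = 1
G(16) = mex{0,0} = 1
G(17) = mex{1,0} = 2
G(18) = mex{1,1} = 0
G(19) = mex{1,1} = 0
G(20) = mex{1,1} = 0
G(21) = mex{2,1} = 0
G(22) = mex{0,2} = 1
G(23) = mex{0,0} = 1
G(24) = mex{0,0} = 1
G(25) = mex{0,0} = 1
P-positions are exactly the n with G(n) = 0.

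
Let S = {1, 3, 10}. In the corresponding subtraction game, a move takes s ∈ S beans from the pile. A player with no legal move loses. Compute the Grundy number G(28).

n :  0  1  2  3  4  5  6  7  8  9 10 11 12 13 14 15 16 17 18 19 20 21 22 23 24 25 26 27 28
G :  0  1  0  1  0  1  0  1  0  1  2  3  2  0  1  0  1  0  1  0  1  0  1  2  3  2  0  1  0

0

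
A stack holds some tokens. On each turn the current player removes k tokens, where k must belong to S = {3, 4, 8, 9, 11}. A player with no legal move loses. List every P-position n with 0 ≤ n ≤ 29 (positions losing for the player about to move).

G(0) = 0
G(1) = mex{} = 0
G(2) = mex{} = 0
G(3) = mex{0} = 1
G(4) = mex{0,0} = 1
G(5) = mex{0,0} = 1
G(6) = mex{1,0} = 2
G(7) = mex{1,1} = 0
G(8) = mex{1,1,0} = 2
G(9) = mex{2,1,0,0} = 3
G(10) = mex{0,2,0,0} = 1
G(11) = mex{2,0,1,0,0} = 3
G(12) = mex{3,2,1,1,0} = 4
G(13) = mex{1,3,1,1,0} = 2
G(14) = mex{3,1,2,1,1} = 0
G(15) = mex{4,3,0,2,1} = 5
G(16) = mex{2,4,2,0,1} = 3
G(17) = mex{0,2,3,2,2} = 1
G(18) = mex{5,0,1,3,0} = 2
G(19) = mex{3,5,3,1,2} = 0
G(20) = mex{1,3,4,3,3} = 0
G(21) = mex{2,1,2,4,1} = 0
G(22) = mex{0,2,0,2,3} = 1
G(23) = mex{0,0,5,0,4} = 1
G(24) = mex{0,0,3,5,2} = 1
G(25) = mex{1,0,1,3,0} = 2
G(26) = mex{1,1,2,1,5} = 0
G(27) = mex{1,1,0,2,3} = 4
G(28) = mex{2,1,0,0,1} = 3
G(29) = mex{0,2,0,0,2} = 1
P-positions are exactly the n with G(n) = 0.

0, 1, 2, 7, 14, 19, 20, 21, 26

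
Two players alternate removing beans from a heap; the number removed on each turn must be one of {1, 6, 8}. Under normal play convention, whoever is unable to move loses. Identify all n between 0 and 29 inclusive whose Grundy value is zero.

G(0) = 0
G(1) = mex{0} = 1
G(2) = mex{1} = 0
G(3) = mex{0} = 1
G(4) = mex{1} = 0
G(5) = mex{0} = 1
G(6) = mex{1,0} = 2
G(7) = mex{2,1} = 0
G(8) = mex{0,0,0} = 1
G(9) = mex{1,1,1} = 0
G(10) = mex{0,0,0} = 1
G(11) = mex{1,1,1} = 0
G(12) = mex{0,2,0} = 1
G(13) = mex{1,0,1} = 2
G(14) = mex{2,1,2} = 0
G(15) = mex{0,0,0} = 1
G(16) = mex{1,1,1} = 0
G(17) = mex{0,0,0} = 1
G(18) = mex{1,1,1} = 0
G(19) = mex{0,2,0} = 1
G(20) = mex{1,0,1} = 2
G(21) = mex{2,1,2} = 0
G(22) = mex{0,0,0} = 1
G(23) = mex{1,1,1} = 0
G(24) = mex{0,0,0} = 1
G(25) = mex{1,1,1} = 0
G(26) = mex{0,2,0} = 1
G(27) = mex{1,0,1} = 2
G(28) = mex{2,1,2} = 0
G(29) = mex{0,0,0} = 1
P-positions are exactly the n with G(n) = 0.

0, 2, 4, 7, 9, 11, 14, 16, 18, 21, 23, 25, 28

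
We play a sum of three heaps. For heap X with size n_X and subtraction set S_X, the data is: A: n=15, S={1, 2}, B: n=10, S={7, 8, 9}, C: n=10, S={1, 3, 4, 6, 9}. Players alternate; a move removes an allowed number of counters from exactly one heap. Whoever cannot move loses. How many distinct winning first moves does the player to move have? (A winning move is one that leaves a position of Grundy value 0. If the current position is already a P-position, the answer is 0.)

Heap A, S = {1, 2}:
G(0) = 0
G(1) = mex{0} = 1
G(2) = mex{1,0} = 2
G(3) = mex{2,1} = 0
G(4) = mex{0,2} = 1
G(5) = mex{1,0} = 2
G(6) = mex{2,1} = 0
G(7) = mex{0,2} = 1
G(8) = mex{1,0} = 2
G(9) = mex{2,1} = 0
G(10) = mex{0,2} = 1
G(11) = mex{1,0} = 2
G(12) = mex{2,1} = 0
G(13) = mex{0,2} = 1
G(14) = mex{1,0} = 2
G(15) = mex{2,1} = 0
G_A(15) = 0.
Heap B, S = {7, 8, 9}:
n :  0  1  2  3  4  5  6  7  8  9 10
G :  0  0  0  0  0  0  0  1  1  1  1
G_B(10) = 1.
Heap C, S = {1, 3, 4, 6, 9}:
n :  0  1  2  3  4  5  6  7  8  9 10
G :  0  1  0  1  2  3  2  0  1  4  3
G_C(10) = 3.
Combined Grundy value = 0 ⊕ 1 ⊕ 3 = 2.
A winning move leaves total XOR = 0, i.e. changes one component's Grundy value g to g ⊕ X where X is the current total.
Heap A: need g' = 0⊕2 = 2. Options: 15−1→G=2, 15−2→G=1. Hits: 1.
Heap B: need g' = 1⊕2 = 3. Options: 10−7→G=0, 10−8→G=0, 10−9→G=0. Hits: 0.
Heap C: need g' = 3⊕2 = 1. Options: 10−1→G=4, 10−3→G=0, 10−4→G=2, 10−6→G=2, 10−9→G=1. Hits: 1.

2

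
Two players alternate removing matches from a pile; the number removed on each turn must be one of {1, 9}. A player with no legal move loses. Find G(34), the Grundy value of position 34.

0

G(0) = 0
G(1) = mex{0} = 1
G(2) = mex{1} = 0
G(3) = mex{0} = 1
G(4) = mex{1} = 0
G(5) = mex{0} = 1
G(6) = mex{1} = 0
G(7) = mex{0} = 1
G(8) = mex{1} = 0
G(9) = mex{0,0} = 1
G(10) = mex{1,1} = 0
G(11) = mex{0,0} = 1
G(12) = mex{1,1} = 0
G(13) = mex{0,0} = 1
G(14) = mex{1,1} = 0
G(15) = mex{0,0} = 1
G(16) = mex{1,1} = 0
G(17) = mex{0,0} = 1
G(18) = mex{1,1} = 0
G(19) = mex{0,0} = 1
G(20) = mex{1,1} = 0
G(21) = mex{0,0} = 1
G(22) = mex{1,1} = 0
G(23) = mex{0,0} = 1
G(24) = mex{1,1} = 0
G(25) = mex{0,0} = 1
G(26) = mex{1,1} = 0
G(27) = mex{0,0} = 1
G(28) = mex{1,1} = 0
G(29) = mex{0,0} = 1
G(30) = mex{1,1} = 0
G(31) = mex{0,0} = 1
G(32) = mex{1,1} = 0
G(33) = mex{0,0} = 1
G(34) = mex{1,1} = 0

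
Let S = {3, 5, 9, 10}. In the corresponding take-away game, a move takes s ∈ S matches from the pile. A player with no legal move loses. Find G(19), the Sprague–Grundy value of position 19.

G(0) = 0
G(1) = mex{} = 0
G(2) = mex{} = 0
G(3) = mex{0} = 1
G(4) = mex{0} = 1
G(5) = mex{0,0} = 1
G(6) = mex{1,0} = 2
G(7) = mex{1,0} = 2
G(8) = mex{1,1} = 0
G(9) = mex{2,1,0} = 3
G(10) = mex{2,1,0,0} = 3
G(11) = mex{0,2,0,0} = 1
G(12) = mex{3,2,1,0} = 4
G(13) = mex{3,0,1,1} = 2
G(14) = mex{1,3,1,1} = 0
G(15) = mex{4,3,2,1} = 0
G(16) = mex{2,1,2,2} = 0
G(17) = mex{0,4,0,2} = 1
G(18) = mex{0,2,3,0} = 1
G(19) = mex{0,0,3,3} = 1

1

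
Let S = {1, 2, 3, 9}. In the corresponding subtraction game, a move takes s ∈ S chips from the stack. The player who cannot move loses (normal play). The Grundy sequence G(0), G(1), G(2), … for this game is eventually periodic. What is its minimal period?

4

n :  0  1  2  3  4  5  6  7  8  9 10 11 12 13 14
G :  0  1  2  3  0  1  2  3  0  1  2  3  0  1  2
G(n+4) = G(n) holds for n = 0,…,8 (a full window of length max(S) = 9), so the sequence is purely periodic with period 4.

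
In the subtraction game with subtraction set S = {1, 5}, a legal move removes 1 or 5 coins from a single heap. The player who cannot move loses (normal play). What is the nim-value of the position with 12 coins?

0

n :  0  1  2  3  4  5  6  7  8  9 10 11 12
G :  0  1  0  1  0  1  0  1  0  1  0  1  0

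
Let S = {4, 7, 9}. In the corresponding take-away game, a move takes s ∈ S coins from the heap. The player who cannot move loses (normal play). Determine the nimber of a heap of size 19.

n :  0  1  2  3  4  5  6  7  8  9 10 11 12 13 14 15 16 17 18 19
G :  0  0  0  0  1  1  1  1  2  2  2  2  3  0  0  0  0  1  1  1

1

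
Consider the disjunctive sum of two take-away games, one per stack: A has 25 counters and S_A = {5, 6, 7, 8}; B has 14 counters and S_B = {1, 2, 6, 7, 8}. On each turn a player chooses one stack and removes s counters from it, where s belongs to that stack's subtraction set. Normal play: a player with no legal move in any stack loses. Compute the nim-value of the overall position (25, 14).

0

Stack A, S = {5, 6, 7, 8}:
n :  0  1  2  3  4  5  6  7  8  9 10 11 12 13 14 15 16 17 18 19 20 21 22 23 24 25
G :  0  0  0  0  0  1  1  1  1  1  2  2  2  0  0  0  0  0  1  1  1  1  1  2  2  2
G_A(25) = 2.
Stack B, S = {1, 2, 6, 7, 8}:
n :  0  1  2  3  4  5  6  7  8  9 10 11 12 13 14
G :  0  1  2  0  1  2  3  4  5  3  4  5  0  1  2
G_B(14) = 2.
Combined Grundy value = 2 ⊕ 2 = 0.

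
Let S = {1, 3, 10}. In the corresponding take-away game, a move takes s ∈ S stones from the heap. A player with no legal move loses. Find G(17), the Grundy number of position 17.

0

G(0) = 0
G(1) = mex{0} = 1
G(2) = mex{1} = 0
G(3) = mex{0,0} = 1
G(4) = mex{1,1} = 0
G(5) = mex{0,0} = 1
G(6) = mex{1,1} = 0
G(7) = mex{0,0} = 1
G(8) = mex{1,1} = 0
G(9) = mex{0,0} = 1
G(10) = mex{1,1,0} = 2
G(11) = mex{2,0,1} = 3
G(12) = mex{3,1,0} = 2
G(13) = mex{2,2,1} = 0
G(14) = mex{0,3,0} = 1
G(15) = mex{1,2,1} = 0
G(16) = mex{0,0,0} = 1
G(17) = mex{1,1,1} = 0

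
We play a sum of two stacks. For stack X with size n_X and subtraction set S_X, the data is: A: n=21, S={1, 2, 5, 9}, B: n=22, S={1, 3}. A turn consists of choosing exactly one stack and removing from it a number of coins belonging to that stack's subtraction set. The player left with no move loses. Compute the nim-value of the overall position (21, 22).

Stack A, S = {1, 2, 5, 9}:
G(0) = 0
G(1) = mex{0} = 1
G(2) = mex{1,0} = 2
G(3) = mex{2,1} = 0
G(4) = mex{0,2} = 1
G(5) = mex{1,0,0} = 2
G(6) = mex{2,1,1} = 0
G(7) = mex{0,2,2} = 1
G(8) = mex{1,0,0} = 2
G(9) = mex{2,1,1,0} = 3
G(10) = mex{3,2,2,1} = 0
G(11) = mex{0,3,0,2} = 1
G(12) = mex{1,0,1,0} = 2
G(13) = mex{2,1,2,1} = 0
G(14) = mex{0,2,3,2} = 1
G(15) = mex{1,0,0,0} = 2
G(16) = mex{2,1,1,1} = 0
G(17) = mex{0,2,2,2} = 1
G(18) = mex{1,0,0,3} = 2
G(19) = mex{2,1,1,0} = 3
G(20) = mex{3,2,2,1} = 0
G(21) = mex{0,3,0,2} = 1
G_A(21) = 1.
Stack B, S = {1, 3}:
n :  0  1  2  3  4  5  6  7  8  9 10 11 12 13 14 15 16 17 18 19 20 21 22
G :  0  1  0  1  0  1  0  1  0  1  0  1  0  1  0  1  0  1  0  1  0  1  0
G_B(22) = 0.
Combined Grundy value = 1 ⊕ 0 = 1.

1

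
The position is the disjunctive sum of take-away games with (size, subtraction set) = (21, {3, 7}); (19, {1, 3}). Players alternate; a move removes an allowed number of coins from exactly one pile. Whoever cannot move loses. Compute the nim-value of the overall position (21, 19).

1

Pile A, S = {3, 7}:
G(0) = 0
G(1) = mex{} = 0
G(2) = mex{} = 0
G(3) = mex{0} = 1
G(4) = mex{0} = 1
G(5) = mex{0} = 1
G(6) = mex{1} = 0
G(7) = mex{1,0} = 2
G(8) = mex{1,0} = 2
G(9) = mex{0,0} = 1
G(10) = mex{2,1} = 0
G(11) = mex{2,1} = 0
G(12) = mex{1,1} = 0
G(13) = mex{0,0} = 1
G(14) = mex{0,2} = 1
G(15) = mex{0,2} = 1
G(16) = mex{1,1} = 0
G(17) = mex{1,0} = 2
G(18) = mex{1,0} = 2
G(19) = mex{0,0} = 1
G(20) = mex{2,1} = 0
G(21) = mex{2,1} = 0
G_A(21) = 0.
Pile B, S = {1, 3}:
G(0) = 0
G(1) = mex{0} = 1
G(2) = mex{1} = 0
G(3) = mex{0,0} = 1
G(4) = mex{1,1} = 0
G(5) = mex{0,0} = 1
G(6) = mex{1,1} = 0
G(7) = mex{0,0} = 1
G(8) = mex{1,1} = 0
G(9) = mex{0,0} = 1
G(10) = mex{1,1} = 0
G(11) = mex{0,0} = 1
G(12) = mex{1,1} = 0
G(13) = mex{0,0} = 1
G(14) = mex{1,1} = 0
G(15) = mex{0,0} = 1
G(16) = mex{1,1} = 0
G(17) = mex{0,0} = 1
G(18) = mex{1,1} = 0
G(19) = mex{0,0} = 1
G_B(19) = 1.
Combined Grundy value = 0 ⊕ 1 = 1.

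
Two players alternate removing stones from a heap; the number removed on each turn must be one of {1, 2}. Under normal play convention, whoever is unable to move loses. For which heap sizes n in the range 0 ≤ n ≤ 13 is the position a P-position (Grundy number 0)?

0, 3, 6, 9, 12

n :  0  1  2  3  4  5  6  7  8  9 10 11 12 13
G :  0  1  2  0  1  2  0  1  2  0  1  2  0  1
P-positions are exactly the n with G(n) = 0.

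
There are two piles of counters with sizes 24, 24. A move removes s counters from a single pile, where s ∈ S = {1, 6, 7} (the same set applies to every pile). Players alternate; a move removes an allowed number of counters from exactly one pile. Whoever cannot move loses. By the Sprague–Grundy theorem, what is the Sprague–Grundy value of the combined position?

All piles use S = {1, 6, 7}:
n :  0  1  2  3  4  5  6  7  8  9 10 11 12 13 14 15 16 17 18 19 20 21 22 23 24
G :  0  1  0  1  0  1  2  3  2  3  2  3  0  1  0  1  0  1  2  3  2  3  2  3  0
Pile A: G(24) = 0.
Pile B: G(24) = 0.
Combined Grundy value = 0 ⊕ 0 = 0.

0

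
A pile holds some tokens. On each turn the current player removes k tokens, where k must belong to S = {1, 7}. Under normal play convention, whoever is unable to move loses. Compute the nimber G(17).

G(0) = 0
G(1) = mex{0} = 1
G(2) = mex{1} = 0
G(3) = mex{0} = 1
G(4) = mex{1} = 0
G(5) = mex{0} = 1
G(6) = mex{1} = 0
G(7) = mex{0,0} = 1
G(8) = mex{1,1} = 0
G(9) = mex{0,0} = 1
G(10) = mex{1,1} = 0
G(11) = mex{0,0} = 1
G(12) = mex{1,1} = 0
G(13) = mex{0,0} = 1
G(14) = mex{1,1} = 0
G(15) = mex{0,0} = 1
G(16) = mex{1,1} = 0
G(17) = mex{0,0} = 1

1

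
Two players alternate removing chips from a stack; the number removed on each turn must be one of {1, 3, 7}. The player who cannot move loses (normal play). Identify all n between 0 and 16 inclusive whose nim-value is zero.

0, 2, 4, 6, 8, 10, 12, 14, 16

n :  0  1  2  3  4  5  6  7  8  9 10 11 12 13 14 15 16
G :  0  1  0  1  0  1  0  1  0  1  0  1  0  1  0  1  0
P-positions are exactly the n with G(n) = 0.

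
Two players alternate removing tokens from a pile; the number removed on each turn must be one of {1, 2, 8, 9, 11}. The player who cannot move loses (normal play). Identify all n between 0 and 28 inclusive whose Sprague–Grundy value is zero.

G(0) = 0
G(1) = mex{0} = 1
G(2) = mex{1,0} = 2
G(3) = mex{2,1} = 0
G(4) = mex{0,2} = 1
G(5) = mex{1,0} = 2
G(6) = mex{2,1} = 0
G(7) = mex{0,2} = 1
G(8) = mex{1,0,0} = 2
G(9) = mex{2,1,1,0} = 3
G(10) = mex{3,2,2,1} = 0
G(11) = mex{0,3,0,2,0} = 1
G(12) = mex{1,0,1,0,1} = 2
G(13) = mex{2,1,2,1,2} = 0
G(14) = mex{0,2,0,2,0} = 1
G(15) = mex{1,0,1,0,1} = 2
G(16) = mex{2,1,2,1,2} = 0
G(17) = mex{0,2,3,2,0} = 1
G(18) = mex{1,0,0,3,1} = 2
G(19) = mex{2,1,1,0,2} = 3
G(20) = mex{3,2,2,1,3} = 0
G(21) = mex{0,3,0,2,0} = 1
G(22) = mex{1,0,1,0,1} = 2
G(23) = mex{2,1,2,1,2} = 0
G(24) = mex{0,2,0,2,0} = 1
G(25) = mex{1,0,1,0,1} = 2
G(26) = mex{2,1,2,1,2} = 0
G(27) = mex{0,2,3,2,0} = 1
G(28) = mex{1,0,0,3,1} = 2
P-positions are exactly the n with G(n) = 0.

0, 3, 6, 10, 13, 16, 20, 23, 26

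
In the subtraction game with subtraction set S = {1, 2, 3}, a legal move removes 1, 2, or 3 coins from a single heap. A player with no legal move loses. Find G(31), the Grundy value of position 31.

3

n :  0  1  2  3  4  5  6  7  8  9 10 11 12 13 14 15 16 17 18 19 20 21 22 23 24 25 26 27 28 29 30 31
G :  0  1  2  3  0  1  2  3  0  1  2  3  0  1  2  3  0  1  2  3  0  1  2  3  0  1  2  3  0  1  2  3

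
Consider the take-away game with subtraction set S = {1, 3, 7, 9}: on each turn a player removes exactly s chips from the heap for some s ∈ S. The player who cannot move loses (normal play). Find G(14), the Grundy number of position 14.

0

n :  0  1  2  3  4  5  6  7  8  9 10 11 12 13 14
G :  0  1  0  1  0  1  0  1  0  1  0  1  0  1  0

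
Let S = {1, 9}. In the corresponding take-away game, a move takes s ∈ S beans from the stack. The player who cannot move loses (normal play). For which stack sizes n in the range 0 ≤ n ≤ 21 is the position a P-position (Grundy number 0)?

0, 2, 4, 6, 8, 10, 12, 14, 16, 18, 20

G(0) = 0
G(1) = mex{0} = 1
G(2) = mex{1} = 0
G(3) = mex{0} = 1
G(4) = mex{1} = 0
G(5) = mex{0} = 1
G(6) = mex{1} = 0
G(7) = mex{0} = 1
G(8) = mex{1} = 0
G(9) = mex{0,0} = 1
G(10) = mex{1,1} = 0
G(11) = mex{0,0} = 1
G(12) = mex{1,1} = 0
G(13) = mex{0,0} = 1
G(14) = mex{1,1} = 0
G(15) = mex{0,0} = 1
G(16) = mex{1,1} = 0
G(17) = mex{0,0} = 1
G(18) = mex{1,1} = 0
G(19) = mex{0,0} = 1
G(20) = mex{1,1} = 0
G(21) = mex{0,0} = 1
P-positions are exactly the n with G(n) = 0.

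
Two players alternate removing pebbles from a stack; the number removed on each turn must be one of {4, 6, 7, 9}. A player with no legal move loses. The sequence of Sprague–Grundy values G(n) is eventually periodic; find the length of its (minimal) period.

13

G(0) = 0
G(1) = mex{} = 0
G(2) = mex{} = 0
G(3) = mex{} = 0
G(4) = mex{0} = 1
G(5) = mex{0} = 1
G(6) = mex{0,0} = 1
G(7) = mex{0,0,0} = 1
G(8) = mex{1,0,0} = 2
G(9) = mex{1,0,0,0} = 2
G(10) = mex{1,1,0,0} = 2
G(11) = mex{1,1,1,0} = 2
G(12) = mex{2,1,1,0} = 3
G(13) = mex{2,1,1,1} = 0
G(14) = mex{2,2,1,1} = 0
G(15) = mex{2,2,2,1} = 0
G(16) = mex{3,2,2,1} = 0
G(17) = mex{0,2,2,2} = 1
G(18) = mex{0,3,2,2} = 1
G(19) = mex{0,0,3,2} = 1
G(20) = mex{0,0,0,2} = 1
G(21) = mex{1,0,0,3} = 2
G(22) = mex{1,0,0,0} = 2
G(23) = mex{1,1,0,0} = 2
G(24) = mex{1,1,1,0} = 2
G(25) = mex{2,1,1,0} = 3
G(26) = mex{2,1,1,1} = 0
G(27) = mex{2,2,1,1} = 0
G(n+13) = G(n) holds for n = 0,…,8 (a full window of length max(S) = 9), so the sequence is purely periodic with period 13.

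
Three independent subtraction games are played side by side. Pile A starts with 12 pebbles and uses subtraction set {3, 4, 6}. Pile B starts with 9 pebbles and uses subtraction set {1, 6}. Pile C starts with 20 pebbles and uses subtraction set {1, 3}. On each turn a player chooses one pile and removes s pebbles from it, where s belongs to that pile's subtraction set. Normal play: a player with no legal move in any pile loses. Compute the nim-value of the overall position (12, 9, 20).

Pile A, S = {3, 4, 6}:
n :  0  1  2  3  4  5  6  7  8  9 10 11 12
G :  0  0  0  1  1  1  2  2  2  0  0  0  1
G_A(12) = 1.
Pile B, S = {1, 6}:
n : 0 1 2 3 4 5 6 7 8 9
G : 0 1 0 1 0 1 2 0 1 0
G_B(9) = 0.
Pile C, S = {1, 3}:
n :  0  1  2  3  4  5  6  7  8  9 10 11 12 13 14 15 16 17 18 19 20
G :  0  1  0  1  0  1  0  1  0  1  0  1  0  1  0  1  0  1  0  1  0
G_C(20) = 0.
Combined Grundy value = 1 ⊕ 0 ⊕ 0 = 1.

1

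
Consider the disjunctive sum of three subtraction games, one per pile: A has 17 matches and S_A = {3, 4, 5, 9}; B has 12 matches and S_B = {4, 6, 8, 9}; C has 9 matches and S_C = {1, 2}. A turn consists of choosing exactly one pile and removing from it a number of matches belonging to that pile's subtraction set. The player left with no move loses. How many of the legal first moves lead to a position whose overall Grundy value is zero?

3

Pile A, S = {3, 4, 5, 9}:
n :  0  1  2  3  4  5  6  7  8  9 10 11 12 13 14 15 16 17
G :  0  0  0  1  1  1  2  2  0  3  3  1  4  2  0  0  0  1
G_A(17) = 1.
Pile B, S = {4, 6, 8, 9}:
n :  0  1  2  3  4  5  6  7  8  9 10 11 12
G :  0  0  0  0  1  1  1  1  2  2  2  2  3
G_B(12) = 3.
Pile C, S = {1, 2}:
G(0) = 0
G(1) = mex{0} = 1
G(2) = mex{1,0} = 2
G(3) = mex{2,1} = 0
G(4) = mex{0,2} = 1
G(5) = mex{1,0} = 2
G(6) = mex{2,1} = 0
G(7) = mex{0,2} = 1
G(8) = mex{1,0} = 2
G(9) = mex{2,1} = 0
G_C(9) = 0.
Combined Grundy value = 1 ⊕ 3 ⊕ 0 = 2.
A winning move leaves total XOR = 0, i.e. changes one component's Grundy value g to g ⊕ X where X is the current total.
Pile A: need g' = 1⊕2 = 3. Options: 17−3→G=0, 17−4→G=2, 17−5→G=4, 17−9→G=0. Hits: 0.
Pile B: need g' = 3⊕2 = 1. Options: 12−4→G=2, 12−6→G=1, 12−8→G=1, 12−9→G=0. Hits: 2.
Pile C: need g' = 0⊕2 = 2. Options: 9−1→G=2, 9−2→G=1. Hits: 1.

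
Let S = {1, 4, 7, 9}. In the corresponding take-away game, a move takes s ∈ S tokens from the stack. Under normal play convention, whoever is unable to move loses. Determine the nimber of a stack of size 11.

1

n :  0  1  2  3  4  5  6  7  8  9 10 11
G :  0  1  0  1  2  0  1  2  0  1  0  1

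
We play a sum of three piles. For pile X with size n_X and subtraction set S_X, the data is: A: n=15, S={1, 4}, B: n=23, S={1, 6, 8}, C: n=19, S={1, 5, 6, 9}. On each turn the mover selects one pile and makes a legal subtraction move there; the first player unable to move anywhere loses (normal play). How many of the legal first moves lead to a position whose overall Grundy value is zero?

Pile A, S = {1, 4}:
n :  0  1  2  3  4  5  6  7  8  9 10 11 12 13 14 15
G :  0  1  0  1  2  0  1  0  1  2  0  1  0  1  2  0
G_A(15) = 0.
Pile B, S = {1, 6, 8}:
G(0) = 0
G(1) = mex{0} = 1
G(2) = mex{1} = 0
G(3) = mex{0} = 1
G(4) = mex{1} = 0
G(5) = mex{0} = 1
G(6) = mex{1,0} = 2
G(7) = mex{2,1} = 0
G(8) = mex{0,0,0} = 1
G(9) = mex{1,1,1} = 0
G(10) = mex{0,0,0} = 1
G(11) = mex{1,1,1} = 0
G(12) = mex{0,2,0} = 1
G(13) = mex{1,0,1} = 2
G(14) = mex{2,1,2} = 0
G(15) = mex{0,0,0} = 1
G(16) = mex{1,1,1} = 0
G(17) = mex{0,0,0} = 1
G(18) = mex{1,1,1} = 0
G(19) = mex{0,2,0} = 1
G(20) = mex{1,0,1} = 2
G(21) = mex{2,1,2} = 0
G(22) = mex{0,0,0} = 1
G(23) = mex{1,1,1} = 0
G_B(23) = 0.
Pile C, S = {1, 5, 6, 9}:
n :  0  1  2  3  4  5  6  7  8  9 10 11 12 13 14 15 16 17 18 19
G :  0  1  0  1  0  1  2  3  2  3  2  3  0  1  0  1  0  1  2  3
G_C(19) = 3.
Combined Grundy value = 0 ⊕ 0 ⊕ 3 = 3.
A winning move leaves total XOR = 0, i.e. changes one component's Grundy value g to g ⊕ X where X is the current total.
Pile A: need g' = 0⊕3 = 3. Options: 15−1→G=2, 15−4→G=1. Hits: 0.
Pile B: need g' = 0⊕3 = 3. Options: 23−1→G=1, 23−6→G=1, 23−8→G=1. Hits: 0.
Pile C: need g' = 3⊕3 = 0. Options: 19−1→G=2, 19−5→G=0, 19−6→G=1, 19−9→G=2. Hits: 1.

1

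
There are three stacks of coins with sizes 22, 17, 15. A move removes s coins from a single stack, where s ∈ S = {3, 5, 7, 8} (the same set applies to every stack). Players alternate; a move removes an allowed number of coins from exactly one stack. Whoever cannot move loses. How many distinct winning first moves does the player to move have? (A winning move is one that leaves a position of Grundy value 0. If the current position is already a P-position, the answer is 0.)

3

All stacks use S = {3, 5, 7, 8}:
G(0) = 0
G(1) = mex{} = 0
G(2) = mex{} = 0
G(3) = mex{0} = 1
G(4) = mex{0} = 1
G(5) = mex{0,0} = 1
G(6) = mex{1,0} = 2
G(7) = mex{1,0,0} = 2
G(8) = mex{1,1,0,0} = 2
G(9) = mex{2,1,0,0} = 3
G(10) = mex{2,1,1,0} = 3
G(11) = mex{2,2,1,1} = 0
G(12) = mex{3,2,1,1} = 0
G(13) = mex{3,2,2,1} = 0
G(14) = mex{0,3,2,2} = 1
G(15) = mex{0,3,2,2} = 1
G(16) = mex{0,0,3,2} = 1
G(17) = mex{1,0,3,3} = 2
G(18) = mex{1,0,0,3} = 2
G(19) = mex{1,1,0,0} = 2
G(20) = mex{2,1,0,0} = 3
G(21) = mex{2,1,1,0} = 3
G(22) = mex{2,2,1,1} = 0
Stack A: G(22) = 0.
Stack B: G(17) = 2.
Stack C: G(15) = 1.
Combined Grundy value = 0 ⊕ 2 ⊕ 1 = 3.
A winning move leaves total XOR = 0, i.e. changes one component's Grundy value g to g ⊕ X where X is the current total.
Stack A: need g' = 0⊕3 = 3. Options: 22−3→G=2, 22−5→G=2, 22−7→G=1, 22−8→G=1. Hits: 0.
Stack B: need g' = 2⊕3 = 1. Options: 17−3→G=1, 17−5→G=0, 17−7→G=3, 17−8→G=3. Hits: 1.
Stack C: need g' = 1⊕3 = 2. Options: 15−3→G=0, 15−5→G=3, 15−7→G=2, 15−8→G=2. Hits: 2.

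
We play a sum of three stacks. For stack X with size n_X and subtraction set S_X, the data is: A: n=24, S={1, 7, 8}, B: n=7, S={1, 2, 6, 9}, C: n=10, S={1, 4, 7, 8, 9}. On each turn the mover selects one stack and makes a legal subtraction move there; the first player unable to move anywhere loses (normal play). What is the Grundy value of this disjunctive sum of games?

Stack A, S = {1, 7, 8}:
G(0) = 0
G(1) = mex{0} = 1
G(2) = mex{1} = 0
G(3) = mex{0} = 1
G(4) = mex{1} = 0
G(5) = mex{0} = 1
G(6) = mex{1} = 0
G(7) = mex{0,0} = 1
G(8) = mex{1,1,0} = 2
G(9) = mex{2,0,1} = 3
G(10) = mex{3,1,0} = 2
G(11) = mex{2,0,1} = 3
G(12) = mex{3,1,0} = 2
G(13) = mex{2,0,1} = 3
G(14) = mex{3,1,0} = 2
G(15) = mex{2,2,1} = 0
G(16) = mex{0,3,2} = 1
G(17) = mex{1,2,3} = 0
G(18) = mex{0,3,2} = 1
G(19) = mex{1,2,3} = 0
G(20) = mex{0,3,2} = 1
G(21) = mex{1,2,3} = 0
G(22) = mex{0,0,2} = 1
G(23) = mex{1,1,0} = 2
G(24) = mex{2,0,1} = 3
G_A(24) = 3.
Stack B, S = {1, 2, 6, 9}:
G(0) = 0
G(1) = mex{0} = 1
G(2) = mex{1,0} = 2
G(3) = mex{2,1} = 0
G(4) = mex{0,2} = 1
G(5) = mex{1,0} = 2
G(6) = mex{2,1,0} = 3
G(7) = mex{3,2,1} = 0
G_B(7) = 0.
Stack C, S = {1, 4, 7, 8, 9}:
n :  0  1  2  3  4  5  6  7  8  9 10
G :  0  1  0  1  2  0  1  2  3  2  3
G_C(10) = 3.
Combined Grundy value = 3 ⊕ 0 ⊕ 3 = 0.

0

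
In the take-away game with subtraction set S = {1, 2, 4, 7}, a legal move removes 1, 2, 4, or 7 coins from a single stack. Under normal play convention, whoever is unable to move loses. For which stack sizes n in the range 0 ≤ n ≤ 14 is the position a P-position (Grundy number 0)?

G(0) = 0
G(1) = mex{0} = 1
G(2) = mex{1,0} = 2
G(3) = mex{2,1} = 0
G(4) = mex{0,2,0} = 1
G(5) = mex{1,0,1} = 2
G(6) = mex{2,1,2} = 0
G(7) = mex{0,2,0,0} = 1
G(8) = mex{1,0,1,1} = 2
G(9) = mex{2,1,2,2} = 0
G(10) = mex{0,2,0,0} = 1
G(11) = mex{1,0,1,1} = 2
G(12) = mex{2,1,2,2} = 0
G(13) = mex{0,2,0,0} = 1
G(14) = mex{1,0,1,1} = 2
P-positions are exactly the n with G(n) = 0.

0, 3, 6, 9, 12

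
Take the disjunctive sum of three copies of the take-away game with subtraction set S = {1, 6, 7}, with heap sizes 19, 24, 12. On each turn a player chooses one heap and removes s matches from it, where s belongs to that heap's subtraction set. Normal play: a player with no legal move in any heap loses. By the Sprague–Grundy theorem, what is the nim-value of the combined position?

3

All heaps use S = {1, 6, 7}:
n :  0  1  2  3  4  5  6  7  8  9 10 11 12 13 14 15 16 17 18 19 20 21 22 23 24
G :  0  1  0  1  0  1  2  3  2  3  2  3  0  1  0  1  0  1  2  3  2  3  2  3  0
Heap A: G(19) = 3.
Heap B: G(24) = 0.
Heap C: G(12) = 0.
Combined Grundy value = 3 ⊕ 0 ⊕ 0 = 3.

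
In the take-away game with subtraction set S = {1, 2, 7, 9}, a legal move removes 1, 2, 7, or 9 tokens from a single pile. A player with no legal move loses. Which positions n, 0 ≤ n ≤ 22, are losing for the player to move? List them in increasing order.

0, 3, 6, 11, 14, 17, 22

G(0) = 0
G(1) = mex{0} = 1
G(2) = mex{1,0} = 2
G(3) = mex{2,1} = 0
G(4) = mex{0,2} = 1
G(5) = mex{1,0} = 2
G(6) = mex{2,1} = 0
G(7) = mex{0,2,0} = 1
G(8) = mex{1,0,1} = 2
G(9) = mex{2,1,2,0} = 3
G(10) = mex{3,2,0,1} = 4
G(11) = mex{4,3,1,2} = 0
G(12) = mex{0,4,2,0} = 1
G(13) = mex{1,0,0,1} = 2
G(14) = mex{2,1,1,2} = 0
G(15) = mex{0,2,2,0} = 1
G(16) = mex{1,0,3,1} = 2
G(17) = mex{2,1,4,2} = 0
G(18) = mex{0,2,0,3} = 1
G(19) = mex{1,0,1,4} = 2
G(20) = mex{2,1,2,0} = 3
G(21) = mex{3,2,0,1} = 4
G(22) = mex{4,3,1,2} = 0
P-positions are exactly the n with G(n) = 0.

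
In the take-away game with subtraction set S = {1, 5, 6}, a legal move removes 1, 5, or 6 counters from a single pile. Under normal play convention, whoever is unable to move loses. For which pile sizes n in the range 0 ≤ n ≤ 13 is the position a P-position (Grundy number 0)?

n :  0  1  2  3  4  5  6  7  8  9 10 11 12 13
G :  0  1  0  1  0  1  2  3  2  3  2  0  1  0
P-positions are exactly the n with G(n) = 0.

0, 2, 4, 11, 13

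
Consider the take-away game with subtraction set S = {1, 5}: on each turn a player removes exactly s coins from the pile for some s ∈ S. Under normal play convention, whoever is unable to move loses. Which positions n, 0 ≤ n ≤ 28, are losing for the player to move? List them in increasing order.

n :  0  1  2  3  4  5  6  7  8  9 10 11 12 13 14 15 16 17 18 19 20 21 22 23 24 25 26 27 28
G :  0  1  0  1  0  1  0  1  0  1  0  1  0  1  0  1  0  1  0  1  0  1  0  1  0  1  0  1  0
P-positions are exactly the n with G(n) = 0.

0, 2, 4, 6, 8, 10, 12, 14, 16, 18, 20, 22, 24, 26, 28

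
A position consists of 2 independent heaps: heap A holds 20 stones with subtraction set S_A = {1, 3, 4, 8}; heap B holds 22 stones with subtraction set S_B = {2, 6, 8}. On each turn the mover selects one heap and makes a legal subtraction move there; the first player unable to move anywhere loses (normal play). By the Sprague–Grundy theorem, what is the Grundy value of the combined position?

0

Heap A, S = {1, 3, 4, 8}:
n :  0  1  2  3  4  5  6  7  8  9 10 11 12 13 14 15 16 17 18 19 20
G :  0  1  0  1  2  3  2  0  1  0  1  2  3  2  0  1  0  1  2  3  2
G_A(20) = 2.
Heap B, S = {2, 6, 8}:
G(0) = 0
G(1) = mex{} = 0
G(2) = mex{0} = 1
G(3) = mex{0} = 1
G(4) = mex{1} = 0
G(5) = mex{1} = 0
G(6) = mex{0,0} = 1
G(7) = mex{0,0} = 1
G(8) = mex{1,1,0} = 2
G(9) = mex{1,1,0} = 2
G(10) = mex{2,0,1} = 3
G(11) = mex{2,0,1} = 3
G(12) = mex{3,1,0} = 2
G(13) = mex{3,1,0} = 2
G(14) = mex{2,2,1} = 0
G(15) = mex{2,2,1} = 0
G(16) = mex{0,3,2} = 1
G(17) = mex{0,3,2} = 1
G(18) = mex{1,2,3} = 0
G(19) = mex{1,2,3} = 0
G(20) = mex{0,0,2} = 1
G(21) = mex{0,0,2} = 1
G(22) = mex{1,1,0} = 2
G_B(22) = 2.
Combined Grundy value = 2 ⊕ 2 = 0.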